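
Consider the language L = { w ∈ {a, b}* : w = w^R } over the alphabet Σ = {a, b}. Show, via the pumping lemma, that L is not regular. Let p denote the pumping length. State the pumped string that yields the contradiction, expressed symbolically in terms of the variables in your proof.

Suppose for contradiction that L is regular, and let p be the pumping length.
Take w = a^p b a^p, a palindrome of length 2p+1 ≥ p.
Write w = xyz as guaranteed by the lemma, with |xy| ≤ p and y is nonempty.
The first p characters of w are a's, so xy (and hence y) consists only of a's. Write y = a^k, 1 ≤ k ≤ p.
Pump with i = 2: xy^2z = a^{p+k} b a^p. Its reverse is a^p b a^{p+k}, which differs from xy^2z since k ≥ 1. So xy^2z is not a palindrome and xy^2z ∉ L.
This is a contradiction; hence L is not regular.

a^{p+k} b a^p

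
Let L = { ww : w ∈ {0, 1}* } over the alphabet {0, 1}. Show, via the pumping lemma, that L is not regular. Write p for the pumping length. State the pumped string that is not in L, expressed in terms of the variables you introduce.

Assume L is regular; let p be its pumping constant.
Take w = 0^p 1^p 0^p 1^p = uu where u = 0^p1^p; then w ∈ L and |w| = 4p ≥ p.
Write w = xyz as guaranteed by the lemma, with |xy| ≤ p and y is nonempty.
Since the first p symbols of w are all 0's and |xy| ≤ p, y lies entirely in the leading 0-block: y = 0^k for some k with 1 ≤ k ≤ p.
Pump with i = 2: xy^2z = 0^{p+k} 1^p 0^p 1^p, of length 4p+k. Suppose this equals vv. The string starts with 0 and ends with 1, so v does too; thus the boundary between the two copies of v is a 1→0 transition. There is exactly one such transition, at position 2p+k, so |v| = 2p+k and |vv| = 4p+2k ≠ 4p+k since k ≥ 1. So xy^2z ∉ L.
This contradicts the pumping lemma, so L is not regular.

0^{p+k} 1^p 0^p 1^p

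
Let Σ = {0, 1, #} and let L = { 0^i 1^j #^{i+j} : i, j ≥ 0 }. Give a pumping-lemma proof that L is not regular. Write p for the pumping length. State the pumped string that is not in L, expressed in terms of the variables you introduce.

0^{p+k} 1^p #^{2p}

Assume L is regular; let p be its pumping constant.
Take w = 0^p 1^p #^{2p} ∈ L (with i=j=p, i+j=2p), |w| = 4p ≥ p.
The pumping lemma gives a decomposition w = xyz where |xy| ≤ p and y is nonempty.
Since the first p symbols of w are all 0's and |xy| ≤ p, y lies entirely in the leading 0-block: y = 0^k for some k with 1 ≤ k ≤ p.
Consider xy^2z = 0^{p+k} 1^p #^{2p}. Now the 0- and 1-counts sum to 2p+k, but the #-count is 2p ≠ 2p+k. So xy^2z ∉ L.
This contradicts the pumping lemma, so L is not regular.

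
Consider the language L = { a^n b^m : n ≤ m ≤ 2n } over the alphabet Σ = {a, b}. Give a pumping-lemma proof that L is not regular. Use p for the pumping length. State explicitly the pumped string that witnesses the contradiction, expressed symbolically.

a^{p+k} b^p

Suppose for contradiction that L is regular, and let p be the pumping length.
Take w = a^p b^p ∈ L (since p ≤ p ≤ 2p), with |w| = 2p ≥ p.
By the pumping lemma, w = xyz with |xy| ≤ p and |y| ≥ 1.
Because |xy| ≤ p and w begins with p copies of a, we have y = a^k with 1 ≤ k ≤ p.
Pump with i = 2: xy^2z = a^{p+k} b^p. Now n = p+k > p = m, so the condition n ≤ m fails. Thus xy^2z ∉ L.
Contradiction. Therefore L is not regular.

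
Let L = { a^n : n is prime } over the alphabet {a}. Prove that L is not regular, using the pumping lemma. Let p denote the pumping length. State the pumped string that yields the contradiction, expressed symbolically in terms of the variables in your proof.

a^{q(1+k)}

Toward a contradiction, assume L is regular with pumping length p.
Let q be a prime with q ≥ p+2 (infinitely many primes exist), and take w = a^q ∈ L with |w| = q ≥ p.
The pumping lemma gives a decomposition w = xyz where |xy| ≤ p and y is nonempty.
Then y = a^k for some k with 1 ≤ k ≤ p.
Since 1 ≤ k ≤ p, |xz| = q-k. Pump with i = q+1: |xy^{q+1}z| = (q-k)+(q+1)k = q+qk = q(1+k), which is composite (both factors ≥ 2). So xy^{q+1}z = a^{q(1+k)} ∉ L.
This contradicts the pumping lemma, so L is not regular.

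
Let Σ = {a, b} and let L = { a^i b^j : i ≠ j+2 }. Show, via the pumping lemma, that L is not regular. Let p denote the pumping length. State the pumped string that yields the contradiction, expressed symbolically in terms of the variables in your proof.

a^{p+p!} b^{p+p!-2}

Suppose for contradiction that L is regular, and let p be the pumping length.
Choose w = a^p b^{p+p!-2}. Since p ≠ (p+p!-2)+2 = p+p!, w ∈ L; and |w| ≥ p.
By the pumping lemma, w = xyz with |xy| ≤ p and |y| ≥ 1.
Since the first p symbols of w are all a's and |xy| ≤ p, y lies entirely in the leading a-block: y = a^k for some k with 1 ≤ k ≤ p.
Since 1 ≤ k ≤ p, k divides p!; set t = 1 + p!/k. Then xy^t z has p + (p!/k)·k = p + p! copies of a. Now the a-count is p+p! and (b-count)+2 = (p+p!-2)+2 = p+p!, so i ≠ j+2 fails. So xy^t z = a^{p+p!} b^{p+p!-2} ∉ L.
This is a contradiction; hence L is not regular.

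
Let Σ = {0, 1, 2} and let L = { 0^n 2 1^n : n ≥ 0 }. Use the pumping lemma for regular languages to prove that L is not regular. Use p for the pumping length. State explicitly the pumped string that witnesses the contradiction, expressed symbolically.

0^{p+k} 2 1^p

Toward a contradiction, assume L is regular with pumping length p.
Take w = 0^p 2 1^p ∈ L with |w| = 2p+1 ≥ p.
The pumping lemma gives a decomposition w = xyz where |xy| ≤ p and |y| ≥ 1.
The first p characters of w are 0's, so xy (and hence y) consists only of 0's. Write y = 0^k, 1 ≤ k ≤ p.
Pump with i = 2: xy^2z = 0^{p+k} 2 1^p, which would require p+k = p. But k ≥ 1, so xy^2z ∉ L.
This is a contradiction; hence L is not regular.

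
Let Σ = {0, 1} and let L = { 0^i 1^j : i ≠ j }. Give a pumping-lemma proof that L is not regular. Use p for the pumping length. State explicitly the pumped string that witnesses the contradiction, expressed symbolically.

Assume L is regular. Let p be the pumping length given by the pumping lemma.
Choose w = 0^p 1^{p+p!}. Since p ≠ p+p!, w ∈ L; and |w| ≥ p.
The pumping lemma gives a decomposition w = xyz where |xy| ≤ p and y is nonempty.
The first p characters of w are 0's, so xy (and hence y) consists only of 0's. Write y = 0^k, 1 ≤ k ≤ p.
Since 1 ≤ k ≤ p, k divides p!; set t = 1 + p!/k. Then xy^t z has p + (p!/k)·k = p + p! copies of 0. Now the 0-count equals the 1-count, so i ≠ j fails. So xy^t z = 0^{p+p!} 1^{p+p!} ∉ L.
This is a contradiction; hence L is not regular.

0^{p+p!} 1^{p+p!}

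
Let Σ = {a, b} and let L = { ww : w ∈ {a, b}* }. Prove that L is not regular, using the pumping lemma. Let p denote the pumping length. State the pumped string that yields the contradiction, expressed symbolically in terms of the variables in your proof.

Assume L is regular; let p be its pumping constant.
Take w = a^p b^p a^p b^p = uu where u = a^pb^p; then w ∈ L and |w| = 4p ≥ p.
By the pumping lemma, w = xyz with |xy| ≤ p and |y| > 0.
Because |xy| ≤ p and w begins with p copies of a, we have y = a^k with 1 ≤ k ≤ p.
Pump with i = 2: xy^2z = a^{p+k} b^p a^p b^p, of length 4p+k. Suppose this equals vv. The string starts with a and ends with b, so v does too; thus the boundary between the two copies of v is a b→a transition. There is exactly one such transition, at position 2p+k, so |v| = 2p+k and |vv| = 4p+2k ≠ 4p+k since k ≥ 1. So xy^2z ∉ L.
Contradiction. Therefore L is not regular.

a^{p+k} b^p a^p b^p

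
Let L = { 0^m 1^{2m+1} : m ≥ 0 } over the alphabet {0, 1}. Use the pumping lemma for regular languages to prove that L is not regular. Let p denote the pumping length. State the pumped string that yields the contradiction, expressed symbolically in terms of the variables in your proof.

0^{p+k} 1^{2p+1}

Assume L is regular; let p be its pumping constant.
Let w = 0^p 1^{2p+1} ∈ L; note |w| = 3p+1 ≥ p.
Write w = xyz as guaranteed by the lemma, with |xy| ≤ p and |y| > 0.
Because |xy| ≤ p and w begins with p copies of 0, we have y = 0^k with 1 ≤ k ≤ p.
Pump with i = 2: xy^2z = 0^{p+k} 1^{2p+1}. For this to lie in L we would need 2p+1 = 2(p+k)+1, which forces k = 0. But k ≥ 1, so xy^2z ∉ L.
Contradiction. Therefore L is not regular.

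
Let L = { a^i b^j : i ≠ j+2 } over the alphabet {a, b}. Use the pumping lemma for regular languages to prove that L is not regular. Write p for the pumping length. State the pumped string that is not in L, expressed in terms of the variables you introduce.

Assume L is regular. Let p be the pumping length given by the pumping lemma.
Choose w = a^p b^{p+p!-2}. Since p ≠ (p+p!-2)+2 = p+p!, w ∈ L; and |w| ≥ p.
By the pumping lemma, w = xyz with |xy| ≤ p and |y| ≥ 1.
The first p characters of w are a's, so xy (and hence y) consists only of a's. Write y = a^k, 1 ≤ k ≤ p.
Since 1 ≤ k ≤ p, k divides p!; set t = 1 + p!/k. Then xy^t z has p + (p!/k)·k = p + p! copies of a. Now the a-count is p+p! and (b-count)+2 = (p+p!-2)+2 = p+p!, so i ≠ j+2 fails. So xy^t z = a^{p+p!} b^{p+p!-2} ∉ L.
This is a contradiction; hence L is not regular.

a^{p+p!} b^{p+p!-2}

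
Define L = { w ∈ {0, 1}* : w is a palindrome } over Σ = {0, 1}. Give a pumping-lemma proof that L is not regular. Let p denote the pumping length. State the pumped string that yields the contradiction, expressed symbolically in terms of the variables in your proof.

0^{p+k} 1 0^p

Suppose for contradiction that L is regular, and let p be the pumping length.
Take w = 0^p 1 0^p, a palindrome of length 2p+1 ≥ p.
By the pumping lemma, w = xyz with |xy| ≤ p and |y| ≥ 1.
Since the first p symbols of w are all 0's and |xy| ≤ p, y lies entirely in the leading 0-block: y = 0^k for some k with 1 ≤ k ≤ p.
Pump with i = 2: xy^2z = 0^{p+k} 1 0^p. Its reverse is 0^p 1 0^{p+k}, which differs from xy^2z since k ≥ 1. So xy^2z is not a palindrome and xy^2z ∉ L.
This contradicts the pumping lemma, so L is not regular.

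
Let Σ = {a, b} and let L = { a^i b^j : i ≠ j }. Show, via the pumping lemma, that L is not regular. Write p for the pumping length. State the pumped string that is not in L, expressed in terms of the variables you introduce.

Toward a contradiction, assume L is regular with pumping length p.
Choose w = a^p b^{p+p!}. Since p ≠ p+p!, w ∈ L; and |w| ≥ p.
Write w = xyz as guaranteed by the lemma, with |xy| ≤ p and |y| > 0.
The first p characters of w are a's, so xy (and hence y) consists only of a's. Write y = a^k, 1 ≤ k ≤ p.
Since 1 ≤ k ≤ p, k divides p!; set t = 1 + p!/k. Then xy^t z has p + (p!/k)·k = p + p! copies of a. Now the a-count equals the b-count, so i ≠ j fails. So xy^t z = a^{p+p!} b^{p+p!} ∉ L.
Contradiction. Therefore L is not regular.

a^{p+p!} b^{p+p!}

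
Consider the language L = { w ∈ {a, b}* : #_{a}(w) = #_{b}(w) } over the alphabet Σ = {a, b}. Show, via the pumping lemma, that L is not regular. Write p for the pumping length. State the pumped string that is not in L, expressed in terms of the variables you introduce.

Toward a contradiction, assume L is regular with pumping length p.
Choose w = a^p b^p ∈ L with |w| = 2p ≥ p.
The pumping lemma gives a decomposition w = xyz where |xy| ≤ p and |y| > 0.
Because |xy| ≤ p and w begins with p copies of a, we have y = a^k with 1 ≤ k ≤ p.
Pump with i = 2: xy^2z = a^{p+k} b^p has p+k occurrences of a but only p of b. Since k ≥ 1 the counts differ, so xy^2z ∉ L.
This contradicts the pumping lemma, so L is not regular.

a^{p+k} b^p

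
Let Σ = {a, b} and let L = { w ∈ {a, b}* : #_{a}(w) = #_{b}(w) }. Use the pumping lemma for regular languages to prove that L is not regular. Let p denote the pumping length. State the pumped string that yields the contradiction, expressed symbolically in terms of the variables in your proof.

a^{p+k} b^p

Suppose for contradiction that L is regular, and let p be the pumping length.
Choose w = a^p b^p ∈ L with |w| = 2p ≥ p.
By the pumping lemma, w = xyz with |xy| ≤ p and |y| > 0.
Because |xy| ≤ p and w begins with p copies of a, we have y = a^k with 1 ≤ k ≤ p.
Pump with i = 2: xy^2z = a^{p+k} b^p has p+k occurrences of a but only p of b. Since k ≥ 1 the counts differ, so xy^2z ∉ L.
Contradiction. Therefore L is not regular.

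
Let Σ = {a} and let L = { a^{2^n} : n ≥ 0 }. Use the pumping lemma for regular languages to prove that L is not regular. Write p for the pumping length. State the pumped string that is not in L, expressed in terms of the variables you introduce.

Toward a contradiction, assume L is regular with pumping length p.
Take w = a^{2^p} ∈ L with |w| = 2^p ≥ p.
The pumping lemma gives a decomposition w = xyz where |xy| ≤ p and |y| ≥ 1.
Then y = a^k for some k with 1 ≤ k ≤ p.
Pump with i = 2: xy^2z = a^{2^p+k}. Since 1 ≤ k ≤ p < 2^p, we have 2^p < 2^p+k < 2^{p+1}, so 2^p+k is not a power of 2. So xy^2z ∉ L.
This is a contradiction; hence L is not regular.

a^{2^p+k}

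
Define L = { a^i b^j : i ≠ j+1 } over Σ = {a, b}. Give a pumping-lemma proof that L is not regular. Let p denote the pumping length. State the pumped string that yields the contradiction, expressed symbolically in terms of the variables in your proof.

a^{p+p!} b^{p+p!-1}

Toward a contradiction, assume L is regular with pumping length p.
Choose w = a^p b^{p+p!-1}. Since p ≠ (p+p!-1)+1 = p+p!, w ∈ L; and |w| ≥ p.
By the pumping lemma, w = xyz with |xy| ≤ p and y is nonempty.
Since the first p symbols of w are all a's and |xy| ≤ p, y lies entirely in the leading a-block: y = a^k for some k with 1 ≤ k ≤ p.
Since 1 ≤ k ≤ p, k divides p!; set t = 1 + p!/k. Then xy^t z has p + (p!/k)·k = p + p! copies of a. Now the a-count is p+p! and (b-count)+1 = (p+p!-1)+1 = p+p!, so i ≠ j+1 fails. So xy^t z = a^{p+p!} b^{p+p!-1} ∉ L.
This contradicts the pumping lemma, so L is not regular.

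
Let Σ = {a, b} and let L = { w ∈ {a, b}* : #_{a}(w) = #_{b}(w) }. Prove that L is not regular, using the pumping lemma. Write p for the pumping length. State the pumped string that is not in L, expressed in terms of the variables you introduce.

Toward a contradiction, assume L is regular with pumping length p.
Choose w = a^p b^p ∈ L with |w| = 2p ≥ p.
By the pumping lemma, w = xyz with |xy| ≤ p and |y| > 0.
The first p characters of w are a's, so xy (and hence y) consists only of a's. Write y = a^k, 1 ≤ k ≤ p.
Pump with i = 2: xy^2z = a^{p+k} b^p has p+k occurrences of a but only p of b. Since k ≥ 1 the counts differ, so xy^2z ∉ L.
This contradicts the pumping lemma, so L is not regular.

a^{p+k} b^p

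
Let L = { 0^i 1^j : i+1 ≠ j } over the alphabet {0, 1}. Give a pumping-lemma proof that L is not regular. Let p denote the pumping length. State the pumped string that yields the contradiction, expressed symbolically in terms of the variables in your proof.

Assume L is regular; let p be its pumping constant.
Choose w = 0^p 1^{p+p!+1}. Since p ≠ (p+p!+1)-1 = p+p!, w ∈ L; and |w| ≥ p.
The pumping lemma gives a decomposition w = xyz where |xy| ≤ p and y is nonempty.
Since the first p symbols of w are all 0's and |xy| ≤ p, y lies entirely in the leading 0-block: y = 0^k for some k with 1 ≤ k ≤ p.
Since 1 ≤ k ≤ p, k divides p!; set t = 1 + p!/k. Then xy^t z has p + (p!/k)·k = p + p! copies of 0. Now the 0-count is p+p! and (1-count)-1 = (p+p!+1)-1 = p+p!, so i+1 ≠ j fails. So xy^t z = 0^{p+p!} 1^{p+p!+1} ∉ L.
This contradicts the pumping lemma, so L is not regular.

0^{p+p!} 1^{p+p!+1}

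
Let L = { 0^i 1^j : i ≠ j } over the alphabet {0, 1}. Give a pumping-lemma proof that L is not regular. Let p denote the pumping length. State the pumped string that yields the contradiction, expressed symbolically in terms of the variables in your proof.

0^{p+p!} 1^{p+p!}

Assume L is regular. Let p be the pumping length given by the pumping lemma.
Choose w = 0^p 1^{p+p!}. Since p ≠ p+p!, w ∈ L; and |w| ≥ p.
The pumping lemma gives a decomposition w = xyz where |xy| ≤ p and y is nonempty.
The first p characters of w are 0's, so xy (and hence y) consists only of 0's. Write y = 0^k, 1 ≤ k ≤ p.
Since 1 ≤ k ≤ p, k divides p!; set t = 1 + p!/k. Then xy^t z has p + (p!/k)·k = p + p! copies of 0. Now the 0-count equals the 1-count, so i ≠ j fails. So xy^t z = 0^{p+p!} 1^{p+p!} ∉ L.
This contradicts the pumping lemma, so L is not regular.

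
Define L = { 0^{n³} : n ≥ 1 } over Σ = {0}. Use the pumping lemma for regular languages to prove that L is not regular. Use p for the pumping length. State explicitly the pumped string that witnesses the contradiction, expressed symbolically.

Assume L is regular; let p be its pumping constant.
Take w = 0^{p³} ∈ L with |w| = p³ ≥ p.
The pumping lemma gives a decomposition w = xyz where |xy| ≤ p and y is nonempty.
Then y = 0^k for some k with 1 ≤ k ≤ p.
Pump with i = 2: xy^2z = 0^{p³+k}. Since 1 ≤ k ≤ p, p³ < p³+k ≤ p³+p < p³+3p²+3p+1 = (p+1)³, so p³+k is not a perfect cube. So xy^2z ∉ L.
This is a contradiction; hence L is not regular.

0^{p³+k}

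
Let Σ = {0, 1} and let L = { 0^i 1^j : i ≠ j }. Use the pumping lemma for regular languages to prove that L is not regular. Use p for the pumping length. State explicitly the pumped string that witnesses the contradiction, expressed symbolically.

Toward a contradiction, assume L is regular with pumping length p.
Choose w = 0^p 1^{p+p!}. Since p ≠ p+p!, w ∈ L; and |w| ≥ p.
Write w = xyz as guaranteed by the lemma, with |xy| ≤ p and |y| ≥ 1.
Because |xy| ≤ p and w begins with p copies of 0, we have y = 0^k with 1 ≤ k ≤ p.
Since 1 ≤ k ≤ p, k divides p!; set t = 1 + p!/k. Then xy^t z has p + (p!/k)·k = p + p! copies of 0. Now the 0-count equals the 1-count, so i ≠ j fails. So xy^t z = 0^{p+p!} 1^{p+p!} ∉ L.
This is a contradiction; hence L is not regular.

0^{p+p!} 1^{p+p!}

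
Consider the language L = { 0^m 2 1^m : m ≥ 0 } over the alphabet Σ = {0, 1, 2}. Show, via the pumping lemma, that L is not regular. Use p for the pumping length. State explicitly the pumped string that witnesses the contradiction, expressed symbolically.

0^{p+k} 2 1^p

Assume L is regular. Let p be the pumping length given by the pumping lemma.
Take w = 0^p 2 1^p ∈ L with |w| = 2p+1 ≥ p.
Write w = xyz as guaranteed by the lemma, with |xy| ≤ p and |y| ≥ 1.
Since the first p symbols of w are all 0's and |xy| ≤ p, y lies entirely in the leading 0-block: y = 0^k for some k with 1 ≤ k ≤ p.
Pump with i = 2: xy^2z = 0^{p+k} 2 1^p, which would require p+k = p. But k ≥ 1, so xy^2z ∉ L.
This is a contradiction; hence L is not regular.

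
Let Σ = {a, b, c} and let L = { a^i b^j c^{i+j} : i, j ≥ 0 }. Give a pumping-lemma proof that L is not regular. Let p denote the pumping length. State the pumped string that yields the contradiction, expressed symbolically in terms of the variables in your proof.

a^{p+k} b^p c^{2p}

Assume L is regular; let p be its pumping constant.
Take w = a^p b^p c^{2p} ∈ L (with i=j=p, i+j=2p), |w| = 4p ≥ p.
The pumping lemma gives a decomposition w = xyz where |xy| ≤ p and |y| > 0.
Since the first p symbols of w are all a's and |xy| ≤ p, y lies entirely in the leading a-block: y = a^k for some k with 1 ≤ k ≤ p.
Consider xy^2z = a^{p+k} b^p c^{2p}. Now the a- and b-counts sum to 2p+k, but the c-count is 2p ≠ 2p+k. So xy^2z ∉ L.
This is a contradiction; hence L is not regular.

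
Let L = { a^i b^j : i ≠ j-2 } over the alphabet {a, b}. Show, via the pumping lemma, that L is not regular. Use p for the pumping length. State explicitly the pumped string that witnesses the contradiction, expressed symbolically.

Suppose for contradiction that L is regular, and let p be the pumping length.
Choose w = a^p b^{p+p!+2}. Since p ≠ (p+p!+2)-2 = p+p!, w ∈ L; and |w| ≥ p.
The pumping lemma gives a decomposition w = xyz where |xy| ≤ p and |y| ≥ 1.
The first p characters of w are a's, so xy (and hence y) consists only of a's. Write y = a^k, 1 ≤ k ≤ p.
Since 1 ≤ k ≤ p, k divides p!; set t = 1 + p!/k. Then xy^t z has p + (p!/k)·k = p + p! copies of a. Now the a-count is p+p! and (b-count)-2 = (p+p!+2)-2 = p+p!, so i ≠ j-2 fails. So xy^t z = a^{p+p!} b^{p+p!+2} ∉ L.
This is a contradiction; hence L is not regular.

a^{p+p!} b^{p+p!+2}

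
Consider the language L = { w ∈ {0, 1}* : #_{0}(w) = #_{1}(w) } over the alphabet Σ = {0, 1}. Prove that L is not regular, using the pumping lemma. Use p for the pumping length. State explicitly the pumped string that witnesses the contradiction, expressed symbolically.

0^{p+k} 1^p

Assume L is regular; let p be its pumping constant.
Choose w = 0^p 1^p ∈ L with |w| = 2p ≥ p.
The pumping lemma gives a decomposition w = xyz where |xy| ≤ p and |y| > 0.
Since the first p symbols of w are all 0's and |xy| ≤ p, y lies entirely in the leading 0-block: y = 0^k for some k with 1 ≤ k ≤ p.
Pump with i = 2: xy^2z = 0^{p+k} 1^p has p+k occurrences of 0 but only p of 1. Since k ≥ 1 the counts differ, so xy^2z ∉ L.
Contradiction. Therefore L is not regular.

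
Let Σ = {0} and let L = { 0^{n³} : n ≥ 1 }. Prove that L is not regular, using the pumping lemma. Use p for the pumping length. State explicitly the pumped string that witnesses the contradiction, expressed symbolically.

0^{p³+k}

Toward a contradiction, assume L is regular with pumping length p.
Take w = 0^{p³} ∈ L with |w| = p³ ≥ p.
By the pumping lemma, w = xyz with |xy| ≤ p and |y| ≥ 1.
Then y = 0^k for some k with 1 ≤ k ≤ p.
Pump with i = 2: xy^2z = 0^{p³+k}. Since 1 ≤ k ≤ p, p³ < p³+k ≤ p³+p < p³+3p²+3p+1 = (p+1)³, so p³+k is not a perfect cube. So xy^2z ∉ L.
This is a contradiction; hence L is not regular.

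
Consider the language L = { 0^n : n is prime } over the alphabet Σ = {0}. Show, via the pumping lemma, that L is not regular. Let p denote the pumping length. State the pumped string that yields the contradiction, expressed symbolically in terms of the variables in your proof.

Toward a contradiction, assume L is regular with pumping length p.
Let q be a prime with q ≥ p+2 (infinitely many primes exist), and take w = 0^q ∈ L with |w| = q ≥ p.
By the pumping lemma, w = xyz with |xy| ≤ p and |y| > 0.
Then y = 0^k for some k with 1 ≤ k ≤ p.
Since 1 ≤ k ≤ p, |xz| = q-k. Pump with i = q+1: |xy^{q+1}z| = (q-k)+(q+1)k = q+qk = q(1+k), which is composite (both factors ≥ 2). So xy^{q+1}z = 0^{q(1+k)} ∉ L.
This contradicts the pumping lemma, so L is not regular.

0^{q(1+k)}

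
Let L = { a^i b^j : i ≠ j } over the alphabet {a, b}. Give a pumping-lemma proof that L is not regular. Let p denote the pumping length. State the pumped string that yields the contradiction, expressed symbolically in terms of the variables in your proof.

Suppose for contradiction that L is regular, and let p be the pumping length.
Choose w = a^p b^{p+p!}. Since p ≠ p+p!, w ∈ L; and |w| ≥ p.
By the pumping lemma, w = xyz with |xy| ≤ p and |y| ≥ 1.
Because |xy| ≤ p and w begins with p copies of a, we have y = a^k with 1 ≤ k ≤ p.
Since 1 ≤ k ≤ p, k divides p!; set t = 1 + p!/k. Then xy^t z has p + (p!/k)·k = p + p! copies of a. Now the a-count equals the b-count, so i ≠ j fails. So xy^t z = a^{p+p!} b^{p+p!} ∉ L.
This is a contradiction; hence L is not regular.

a^{p+p!} b^{p+p!}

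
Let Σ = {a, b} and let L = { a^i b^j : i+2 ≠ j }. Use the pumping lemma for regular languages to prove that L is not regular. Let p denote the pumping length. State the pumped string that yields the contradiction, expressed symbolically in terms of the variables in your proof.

Toward a contradiction, assume L is regular with pumping length p.
Choose w = a^p b^{p+p!+2}. Since p ≠ (p+p!+2)-2 = p+p!, w ∈ L; and |w| ≥ p.
By the pumping lemma, w = xyz with |xy| ≤ p and y is nonempty.
Because |xy| ≤ p and w begins with p copies of a, we have y = a^k with 1 ≤ k ≤ p.
Since 1 ≤ k ≤ p, k divides p!; set t = 1 + p!/k. Then xy^t z has p + (p!/k)·k = p + p! copies of a. Now the a-count is p+p! and (b-count)-2 = (p+p!+2)-2 = p+p!, so i+2 ≠ j fails. So xy^t z = a^{p+p!} b^{p+p!+2} ∉ L.
Contradiction. Therefore L is not regular.

a^{p+p!} b^{p+p!+2}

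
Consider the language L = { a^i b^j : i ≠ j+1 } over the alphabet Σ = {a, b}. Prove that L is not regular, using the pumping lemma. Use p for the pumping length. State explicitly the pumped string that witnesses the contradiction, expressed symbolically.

a^{p+p!} b^{p+p!-1}

Assume L is regular. Let p be the pumping length given by the pumping lemma.
Choose w = a^p b^{p+p!-1}. Since p ≠ (p+p!-1)+1 = p+p!, w ∈ L; and |w| ≥ p.
By the pumping lemma, w = xyz with |xy| ≤ p and y is nonempty.
Because |xy| ≤ p and w begins with p copies of a, we have y = a^k with 1 ≤ k ≤ p.
Since 1 ≤ k ≤ p, k divides p!; set t = 1 + p!/k. Then xy^t z has p + (p!/k)·k = p + p! copies of a. Now the a-count is p+p! and (b-count)+1 = (p+p!-1)+1 = p+p!, so i ≠ j+1 fails. So xy^t z = a^{p+p!} b^{p+p!-1} ∉ L.
This contradicts the pumping lemma, so L is not regular.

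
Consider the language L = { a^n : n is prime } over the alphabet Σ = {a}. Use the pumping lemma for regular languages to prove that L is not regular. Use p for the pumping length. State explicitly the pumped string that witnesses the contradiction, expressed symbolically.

a^{q(1+k)}

Assume L is regular. Let p be the pumping length given by the pumping lemma.
Let q be a prime with q ≥ p+2 (infinitely many primes exist), and take w = a^q ∈ L with |w| = q ≥ p.
Write w = xyz as guaranteed by the lemma, with |xy| ≤ p and y is nonempty.
Then y = a^k for some k with 1 ≤ k ≤ p.
Since 1 ≤ k ≤ p, |xz| = q-k. Pump with i = q+1: |xy^{q+1}z| = (q-k)+(q+1)k = q+qk = q(1+k), which is composite (both factors ≥ 2). So xy^{q+1}z = a^{q(1+k)} ∉ L.
This contradicts the pumping lemma, so L is not regular.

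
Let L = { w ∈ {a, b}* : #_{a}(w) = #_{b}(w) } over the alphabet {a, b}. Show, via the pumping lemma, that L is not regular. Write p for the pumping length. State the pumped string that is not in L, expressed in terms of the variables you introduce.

Toward a contradiction, assume L is regular with pumping length p.
Choose w = a^p b^p ∈ L with |w| = 2p ≥ p.
Write w = xyz as guaranteed by the lemma, with |xy| ≤ p and |y| ≥ 1.
Since the first p symbols of w are all a's and |xy| ≤ p, y lies entirely in the leading a-block: y = a^k for some k with 1 ≤ k ≤ p.
Pump with i = 2: xy^2z = a^{p+k} b^p has p+k occurrences of a but only p of b. Since k ≥ 1 the counts differ, so xy^2z ∉ L.
This contradicts the pumping lemma, so L is not regular.

a^{p+k} b^p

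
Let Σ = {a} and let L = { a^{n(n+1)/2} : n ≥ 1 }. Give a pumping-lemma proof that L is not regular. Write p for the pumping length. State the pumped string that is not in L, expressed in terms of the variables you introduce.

a^{p(p+1)/2+k}

Assume L is regular. Let p be the pumping length given by the pumping lemma.
Take w = a^{p(p+1)/2} ∈ L with |w| = p(p+1)/2 ≥ p.
By the pumping lemma, w = xyz with |xy| ≤ p and |y| ≥ 1.
Then y = a^k for some k with 1 ≤ k ≤ p.
Pump with i = 2: xy^2z = a^{p(p+1)/2+k}. Since 1 ≤ k ≤ p, p(p+1)/2 < p(p+1)/2+k ≤ p(p+1)/2+p < (p+1)(p+2)/2, so p(p+1)/2+k is strictly between consecutive triangular numbers. So xy^2z ∉ L.
This is a contradiction; hence L is not regular.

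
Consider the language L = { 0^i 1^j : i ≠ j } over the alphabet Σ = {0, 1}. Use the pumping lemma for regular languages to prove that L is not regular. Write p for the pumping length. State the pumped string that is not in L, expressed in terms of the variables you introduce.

0^{p+p!} 1^{p+p!}

Toward a contradiction, assume L is regular with pumping length p.
Choose w = 0^p 1^{p+p!}. Since p ≠ p+p!, w ∈ L; and |w| ≥ p.
Write w = xyz as guaranteed by the lemma, with |xy| ≤ p and |y| > 0.
The first p characters of w are 0's, so xy (and hence y) consists only of 0's. Write y = 0^k, 1 ≤ k ≤ p.
Since 1 ≤ k ≤ p, k divides p!; set t = 1 + p!/k. Then xy^t z has p + (p!/k)·k = p + p! copies of 0. Now the 0-count equals the 1-count, so i ≠ j fails. So xy^t z = 0^{p+p!} 1^{p+p!} ∉ L.
Contradiction. Therefore L is not regular.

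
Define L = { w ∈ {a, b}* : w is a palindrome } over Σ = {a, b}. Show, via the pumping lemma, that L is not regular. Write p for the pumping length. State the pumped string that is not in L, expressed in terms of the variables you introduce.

a^{p+k} b a^p

Toward a contradiction, assume L is regular with pumping length p.
Take w = a^p b a^p, a palindrome of length 2p+1 ≥ p.
Write w = xyz as guaranteed by the lemma, with |xy| ≤ p and |y| > 0.
The first p characters of w are a's, so xy (and hence y) consists only of a's. Write y = a^k, 1 ≤ k ≤ p.
Pump with i = 2: xy^2z = a^{p+k} b a^p. Its reverse is a^p b a^{p+k}, which differs from xy^2z since k ≥ 1. So xy^2z is not a palindrome and xy^2z ∉ L.
This contradicts the pumping lemma, so L is not regular.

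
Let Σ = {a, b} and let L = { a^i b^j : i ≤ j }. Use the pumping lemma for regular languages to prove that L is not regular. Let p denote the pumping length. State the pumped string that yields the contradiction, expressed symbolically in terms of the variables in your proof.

a^{p+k} b^p

Toward a contradiction, assume L is regular with pumping length p.
Choose w = a^p b^p ∈ L, with |w| = 2p ≥ p.
Write w = xyz as guaranteed by the lemma, with |xy| ≤ p and |y| ≥ 1.
The first p characters of w are a's, so xy (and hence y) consists only of a's. Write y = a^k, 1 ≤ k ≤ p.
Consider xy^2z = a^{p+k} b^p. Since k ≥ 1, the a-count p+k exceeds the b-count p, so i ≤ j fails; thus xy^2z ∉ L.
This is a contradiction; hence L is not regular.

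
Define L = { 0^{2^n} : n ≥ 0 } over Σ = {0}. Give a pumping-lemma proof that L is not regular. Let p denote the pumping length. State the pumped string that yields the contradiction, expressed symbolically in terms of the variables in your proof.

Assume L is regular; let p be its pumping constant.
Take w = 0^{2^p} ∈ L with |w| = 2^p ≥ p.
The pumping lemma gives a decomposition w = xyz where |xy| ≤ p and y is nonempty.
Then y = 0^k for some k with 1 ≤ k ≤ p.
Pump with i = 2: xy^2z = 0^{2^p+k}. Since 1 ≤ k ≤ p < 2^p, we have 2^p < 2^p+k < 2^{p+1}, so 2^p+k is not a power of 2. So xy^2z ∉ L.
This is a contradiction; hence L is not regular.

0^{2^p+k}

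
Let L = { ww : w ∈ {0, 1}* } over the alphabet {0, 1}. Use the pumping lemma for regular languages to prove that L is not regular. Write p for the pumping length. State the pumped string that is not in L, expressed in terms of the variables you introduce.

Assume L is regular; let p be its pumping constant.
Take w = 0^p 1^p 0^p 1^p = uu where u = 0^p1^p; then w ∈ L and |w| = 4p ≥ p.
Write w = xyz as guaranteed by the lemma, with |xy| ≤ p and y is nonempty.
Since the first p symbols of w are all 0's and |xy| ≤ p, y lies entirely in the leading 0-block: y = 0^k for some k with 1 ≤ k ≤ p.
Pump with i = 2: xy^2z = 0^{p+k} 1^p 0^p 1^p, of length 4p+k. Suppose this equals vv. The string starts with 0 and ends with 1, so v does too; thus the boundary between the two copies of v is a 1→0 transition. There is exactly one such transition, at position 2p+k, so |v| = 2p+k and |vv| = 4p+2k ≠ 4p+k since k ≥ 1. So xy^2z ∉ L.
This contradicts the pumping lemma, so L is not regular.

0^{p+k} 1^p 0^p 1^p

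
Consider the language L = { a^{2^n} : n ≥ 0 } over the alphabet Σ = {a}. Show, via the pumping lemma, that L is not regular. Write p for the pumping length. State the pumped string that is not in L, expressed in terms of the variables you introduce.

a^{2^p+k}

Assume L is regular; let p be its pumping constant.
Take w = a^{2^p} ∈ L with |w| = 2^p ≥ p.
By the pumping lemma, w = xyz with |xy| ≤ p and y is nonempty.
Then y = a^k for some k with 1 ≤ k ≤ p.
Pump with i = 2: xy^2z = a^{2^p+k}. Since 1 ≤ k ≤ p < 2^p, we have 2^p < 2^p+k < 2^{p+1}, so 2^p+k is not a power of 2. So xy^2z ∉ L.
This contradicts the pumping lemma, so L is not regular.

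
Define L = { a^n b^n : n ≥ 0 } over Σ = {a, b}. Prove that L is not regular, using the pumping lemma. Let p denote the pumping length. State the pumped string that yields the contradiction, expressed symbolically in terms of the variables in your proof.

Suppose for contradiction that L is regular, and let p be the pumping length.
Let w = a^p b^p ∈ L; note |w| = 2p ≥ p.
By the pumping lemma, w = xyz with |xy| ≤ p and y is nonempty.
Because |xy| ≤ p and w begins with p copies of a, we have y = a^k with 1 ≤ k ≤ p.
Pump with i = 2: xy^2z = a^{p+k} b^p. For this to lie in L we would need p = p+k, which forces k = 0. But k ≥ 1, so xy^2z ∉ L.
Contradiction. Therefore L is not regular.

a^{p+k} b^p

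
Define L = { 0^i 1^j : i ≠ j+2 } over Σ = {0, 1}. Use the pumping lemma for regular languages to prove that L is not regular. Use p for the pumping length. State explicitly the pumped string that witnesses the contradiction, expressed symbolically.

0^{p+p!} 1^{p+p!-2}

Assume L is regular; let p be its pumping constant.
Choose w = 0^p 1^{p+p!-2}. Since p ≠ (p+p!-2)+2 = p+p!, w ∈ L; and |w| ≥ p.
By the pumping lemma, w = xyz with |xy| ≤ p and |y| ≥ 1.
Since the first p symbols of w are all 0's and |xy| ≤ p, y lies entirely in the leading 0-block: y = 0^k for some k with 1 ≤ k ≤ p.
Since 1 ≤ k ≤ p, k divides p!; set t = 1 + p!/k. Then xy^t z has p + (p!/k)·k = p + p! copies of 0. Now the 0-count is p+p! and (1-count)+2 = (p+p!-2)+2 = p+p!, so i ≠ j+2 fails. So xy^t z = 0^{p+p!} 1^{p+p!-2} ∉ L.
This contradicts the pumping lemma, so L is not regular.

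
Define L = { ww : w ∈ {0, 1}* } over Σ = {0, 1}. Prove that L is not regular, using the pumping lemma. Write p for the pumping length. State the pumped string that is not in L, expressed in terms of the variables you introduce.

Assume L is regular. Let p be the pumping length given by the pumping lemma.
Take w = 0^p 1^p 0^p 1^p = uu where u = 0^p1^p; then w ∈ L and |w| = 4p ≥ p.
The pumping lemma gives a decomposition w = xyz where |xy| ≤ p and |y| > 0.
Since the first p symbols of w are all 0's and |xy| ≤ p, y lies entirely in the leading 0-block: y = 0^k for some k with 1 ≤ k ≤ p.
Pump with i = 2: xy^2z = 0^{p+k} 1^p 0^p 1^p, of length 4p+k. Suppose this equals vv. The string starts with 0 and ends with 1, so v does too; thus the boundary between the two copies of v is a 1→0 transition. There is exactly one such transition, at position 2p+k, so |v| = 2p+k and |vv| = 4p+2k ≠ 4p+k since k ≥ 1. So xy^2z ∉ L.
This is a contradiction; hence L is not regular.

0^{p+k} 1^p 0^p 1^p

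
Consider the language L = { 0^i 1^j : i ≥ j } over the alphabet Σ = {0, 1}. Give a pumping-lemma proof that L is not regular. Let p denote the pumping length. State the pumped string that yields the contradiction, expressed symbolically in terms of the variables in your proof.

0^{p-k} 1^p

Assume L is regular; let p be its pumping constant.
Choose w = 0^p 1^p ∈ L, with |w| = 2p ≥ p.
Write w = xyz as guaranteed by the lemma, with |xy| ≤ p and |y| > 0.
Because |xy| ≤ p and w begins with p copies of 0, we have y = 0^k with 1 ≤ k ≤ p.
Consider xy^0z = xz = 0^{p-k} 1^p. Since k ≥ 1, the 0-count p-k is less than p, so i ≥ j fails; thus xz ∉ L.
This contradicts the pumping lemma, so L is not regular.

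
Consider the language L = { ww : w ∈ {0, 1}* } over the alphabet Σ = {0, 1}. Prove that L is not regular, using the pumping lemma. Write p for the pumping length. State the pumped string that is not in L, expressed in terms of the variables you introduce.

0^{p+k} 1^p 0^p 1^p

Suppose for contradiction that L is regular, and let p be the pumping length.
Take w = 0^p 1^p 0^p 1^p = uu where u = 0^p1^p; then w ∈ L and |w| = 4p ≥ p.
By the pumping lemma, w = xyz with |xy| ≤ p and |y| ≥ 1.
Because |xy| ≤ p and w begins with p copies of 0, we have y = 0^k with 1 ≤ k ≤ p.
Pump with i = 2: xy^2z = 0^{p+k} 1^p 0^p 1^p, of length 4p+k. Suppose this equals vv. The string starts with 0 and ends with 1, so v does too; thus the boundary between the two copies of v is a 1→0 transition. There is exactly one such transition, at position 2p+k, so |v| = 2p+k and |vv| = 4p+2k ≠ 4p+k since k ≥ 1. So xy^2z ∉ L.
This contradicts the pumping lemma, so L is not regular.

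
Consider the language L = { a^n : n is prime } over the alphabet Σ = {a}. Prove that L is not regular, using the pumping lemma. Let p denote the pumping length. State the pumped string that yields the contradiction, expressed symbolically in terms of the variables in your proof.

a^{q(1+k)}

Toward a contradiction, assume L is regular with pumping length p.
Let q be a prime with q ≥ p+2 (infinitely many primes exist), and take w = a^q ∈ L with |w| = q ≥ p.
By the pumping lemma, w = xyz with |xy| ≤ p and y is nonempty.
Then y = a^k for some k with 1 ≤ k ≤ p.
Since 1 ≤ k ≤ p, |xz| = q-k. Pump with i = q+1: |xy^{q+1}z| = (q-k)+(q+1)k = q+qk = q(1+k), which is composite (both factors ≥ 2). So xy^{q+1}z = a^{q(1+k)} ∉ L.
This is a contradiction; hence L is not regular.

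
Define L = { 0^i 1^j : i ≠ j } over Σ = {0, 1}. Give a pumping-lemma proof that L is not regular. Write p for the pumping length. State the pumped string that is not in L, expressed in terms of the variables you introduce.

0^{p+p!} 1^{p+p!}

Assume L is regular. Let p be the pumping length given by the pumping lemma.
Choose w = 0^p 1^{p+p!}. Since p ≠ p+p!, w ∈ L; and |w| ≥ p.
Write w = xyz as guaranteed by the lemma, with |xy| ≤ p and y is nonempty.
The first p characters of w are 0's, so xy (and hence y) consists only of 0's. Write y = 0^k, 1 ≤ k ≤ p.
Since 1 ≤ k ≤ p, k divides p!; set t = 1 + p!/k. Then xy^t z has p + (p!/k)·k = p + p! copies of 0. Now the 0-count equals the 1-count, so i ≠ j fails. So xy^t z = 0^{p+p!} 1^{p+p!} ∉ L.
Contradiction. Therefore L is not regular.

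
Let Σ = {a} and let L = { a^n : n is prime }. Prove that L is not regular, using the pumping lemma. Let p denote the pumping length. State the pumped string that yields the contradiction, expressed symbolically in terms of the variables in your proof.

a^{q(1+k)}

Toward a contradiction, assume L is regular with pumping length p.
Let q be a prime with q ≥ p+2 (infinitely many primes exist), and take w = a^q ∈ L with |w| = q ≥ p.
The pumping lemma gives a decomposition w = xyz where |xy| ≤ p and |y| > 0.
Then y = a^k for some k with 1 ≤ k ≤ p.
Since 1 ≤ k ≤ p, |xz| = q-k. Pump with i = q+1: |xy^{q+1}z| = (q-k)+(q+1)k = q+qk = q(1+k), which is composite (both factors ≥ 2). So xy^{q+1}z = a^{q(1+k)} ∉ L.
This contradicts the pumping lemma, so L is not regular.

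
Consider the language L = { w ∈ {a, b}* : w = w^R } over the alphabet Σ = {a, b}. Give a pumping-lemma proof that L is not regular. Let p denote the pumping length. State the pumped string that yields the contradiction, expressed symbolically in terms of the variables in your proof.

a^{p+k} b a^p

Assume L is regular; let p be its pumping constant.
Take w = a^p b a^p, a palindrome of length 2p+1 ≥ p.
By the pumping lemma, w = xyz with |xy| ≤ p and y is nonempty.
Because |xy| ≤ p and w begins with p copies of a, we have y = a^k with 1 ≤ k ≤ p.
Pump with i = 2: xy^2z = a^{p+k} b a^p. Its reverse is a^p b a^{p+k}, which differs from xy^2z since k ≥ 1. So xy^2z is not a palindrome and xy^2z ∉ L.
This is a contradiction; hence L is not regular.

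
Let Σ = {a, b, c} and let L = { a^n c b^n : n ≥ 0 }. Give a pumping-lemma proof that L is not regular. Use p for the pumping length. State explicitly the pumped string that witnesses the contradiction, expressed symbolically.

a^{p+k} c b^p

Toward a contradiction, assume L is regular with pumping length p.
Take w = a^p c b^p ∈ L with |w| = 2p+1 ≥ p.
By the pumping lemma, w = xyz with |xy| ≤ p and |y| > 0.
Because |xy| ≤ p and w begins with p copies of a, we have y = a^k with 1 ≤ k ≤ p.
Pump with i = 2: xy^2z = a^{p+k} c b^p, which would require p+k = p. But k ≥ 1, so xy^2z ∉ L.
Contradiction. Therefore L is not regular.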